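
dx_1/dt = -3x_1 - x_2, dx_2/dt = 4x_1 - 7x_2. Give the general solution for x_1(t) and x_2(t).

Coefficient matrix A = [[-3, -1], [4, -7]].
Characteristic polynomial det(A - λI) = λ^2 + 10λ + 25 = 0.
Single eigenvalue λ = -5 with algebraic multiplicity 2.
Eigenvector v = (-1,-2); generalized eigenvector w with (A-λI)w=v is (-1,-1).
General solution: e^(-5t)[C_1·v + C_2·(t·v + w)].

x_1(t) = -C_1e^(-5t) - C_2te^(-5t) - C_2e^(-5t), x_2(t) = -2C_1e^(-5t) - 2C_2te^(-5t) - C_2e^(-5t)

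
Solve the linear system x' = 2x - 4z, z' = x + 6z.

Coefficient matrix A = [[2, -4], [1, 6]].
Characteristic polynomial det(A - λI) = λ^2 - 8λ + 16 = 0.
Single eigenvalue λ = 4 with algebraic multiplicity 2.
Eigenvector v = (-2,1); generalized eigenvector w with (A-λI)w=v is (-1,1).
General solution: e^(4t)[C_1·v + C_2·(t·v + w)].

x(t) = -2C_1e^(4t) - 2C_2te^(4t) - C_2e^(4t), z(t) = C_1e^(4t) + C_2te^(4t) + C_2e^(4t)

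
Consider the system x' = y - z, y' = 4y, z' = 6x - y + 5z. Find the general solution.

Coefficient matrix A = [[0, 1, -1], [0, 4, 0], [6, -1, 5]].
det(A - λI) = 0 gives eigenvalues λ = 2, 4, 3.
For λ=2: eigenvector (1,0,-2).
For λ=4: eigenvector (0,1,1).
For λ=3: eigenvector (-1,0,3).
General solution: c_1e^(2t)(1,0,-2) + c_2e^(4t)(0,1,1) + c_3e^(3t)(-1,0,3).

x(t) = c_1e^(2t) - c_3e^(3t), y(t) = c_2e^(4t), z(t) = -2c_1e^(2t) + c_2e^(4t) + 3c_3e^(3t)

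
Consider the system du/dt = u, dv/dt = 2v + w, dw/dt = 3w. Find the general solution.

u(t) = K_1e^(t), v(t) = K_2e^(2t) + K_3e^(3t), w(t) = K_3e^(3t)

Coefficient matrix A = [[1, 0, 0], [0, 2, 1], [0, 0, 3]].
det(A - λI) = 0 gives eigenvalues λ = 1, 2, 3.
For λ=1: eigenvector (1,0,0).
For λ=2: eigenvector (0,1,0).
For λ=3: eigenvector (0,1,1).
General solution: K_1e^(t)(1,0,0) + K_2e^(2t)(0,1,0) + K_3e^(3t)(0,1,1).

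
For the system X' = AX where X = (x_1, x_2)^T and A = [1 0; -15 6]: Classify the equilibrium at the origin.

unstable node

A = [[1,0],[-15,6]]; det(A-λI) = λ^2 - 7λ + 6.
λ = 1, 6: both positive.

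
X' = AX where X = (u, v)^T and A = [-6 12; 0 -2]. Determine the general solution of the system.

u(t) = -K_1e^(-6t) - 3K_2e^(-2t), v(t) = -K_2e^(-2t)

Coefficient matrix A = [[-6, 12], [0, -2]].
Characteristic polynomial det(A - λI) = λ^2 + 8λ + 12 = 0.
Eigenvalues λ = -6, -2.
For λ=-6: (A-λI) row 1 is [0, 12], so an eigenvector is (-1, 0).
For λ=-2: (A-λI) row 1 is [-4, 12], so an eigenvector is (-3, -1).
General solution: K_1e^(-6t)(-1,0) + K_2e^(-2t)(-3,-1).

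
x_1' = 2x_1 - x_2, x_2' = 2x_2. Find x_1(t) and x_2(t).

x_1(t) = c_1e^(2t) + c_2te^(2t) + 2c_2e^(2t), x_2(t) = -c_2e^(2t)

Coefficient matrix A = [[2, -1], [0, 2]].
Characteristic polynomial det(A - λI) = λ^2 - 4λ + 4 = 0.
Single eigenvalue λ = 2 with algebraic multiplicity 2.
Eigenvector v = (1,0); generalized eigenvector w with (A-λI)w=v is (2,-1).
General solution: e^(2t)[c_1·v + c_2·(t·v + w)].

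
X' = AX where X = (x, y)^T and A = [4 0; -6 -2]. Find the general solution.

x(t) = -K_2e^(4t), y(t) = -K_1e^(-2t) + K_2e^(4t)

Coefficient matrix A = [[4, 0], [-6, -2]].
Characteristic polynomial det(A - λI) = λ^2 - 2λ - 8 = 0.
Eigenvalues λ = -2, 4.
For λ=-2: (A-λI) row 1 is [6, 0], so an eigenvector is (0, -1).
For λ=4: (A-λI) row 2 is [-6, -6], so an eigenvector is (-1, 1).
General solution: K_1e^(-2t)(0,-1) + K_2e^(4t)(-1,1).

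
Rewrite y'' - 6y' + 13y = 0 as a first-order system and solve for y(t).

Let x_1 = y, x_2 = y'. Then x_1' = x_2 and x_2' = -13x_1 + 6x_2.
A = [[0,1],[-13,6]]; det(A-λI) = λ^2 - 6λ + 13.
Eigenvalues λ = 3 ± 2i.

y(t) = C_1e^(3t)cos(2t) + C_2e^(3t)sin(2t)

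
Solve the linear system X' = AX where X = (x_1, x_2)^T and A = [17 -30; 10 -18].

x_1(t) = -2c_1e^(2t) - 3c_2e^(-3t), x_2(t) = -c_1e^(2t) - 2c_2e^(-3t)

Coefficient matrix A = [[17, -30], [10, -18]].
Characteristic polynomial det(A - λI) = λ^2 + λ - 6 = 0.
Eigenvalues λ = 2, -3.
For λ=2: (A-λI) row 1 is [15, -30], so an eigenvector is (-2, -1).
For λ=-3: (A-λI) row 1 is [20, -30], so an eigenvector is (-3, -2).
General solution: c_1e^(2t)(-2,-1) + c_2e^(-3t)(-3,-2).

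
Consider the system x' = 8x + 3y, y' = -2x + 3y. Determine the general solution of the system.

x(t) = 3K_1e^(6t) + K_2e^(5t), y(t) = -2K_1e^(6t) - K_2e^(5t)

Coefficient matrix A = [[8, 3], [-2, 3]].
Characteristic polynomial det(A - λI) = λ^2 - 11λ + 30 = 0.
Eigenvalues λ = 6, 5.
For λ=6: (A-λI) row 1 is [2, 3], so an eigenvector is (3, -2).
For λ=5: (A-λI) row 1 is [3, 3], so an eigenvector is (1, -1).
General solution: K_1e^(6t)(3,-2) + K_2e^(5t)(1,-1).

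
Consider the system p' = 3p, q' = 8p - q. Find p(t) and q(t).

p(t) = -c_1e^(3t), q(t) = -2c_1e^(3t) + c_2e^(-t)

Coefficient matrix A = [[3, 0], [8, -1]].
Characteristic polynomial det(A - λI) = λ^2 - 2λ - 3 = 0.
Eigenvalues λ = 3, -1.
For λ=3: (A-λI) row 2 is [8, -4], so an eigenvector is (-1, -2).
For λ=-1: (A-λI) row 1 is [4, 0], so an eigenvector is (0, 1).
General solution: c_1e^(3t)(-1,-2) + c_2e^(-t)(0,1).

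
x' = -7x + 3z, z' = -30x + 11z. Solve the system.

x(t) = C_1e^(2t)cos(3t) + C_2e^(2t)sin(3t), z(t) = -C_1e^(2t)sin(3t) + 3C_1e^(2t)cos(3t) + 3C_2e^(2t)sin(3t) + C_2e^(2t)cos(3t)

Coefficient matrix A = [[-7, 3], [-30, 11]].
Characteristic polynomial det(A - λI) = λ^2 - 4λ + 13 = 0.
Eigenvalues λ = 2 ± 3i (complex conjugate pair).
For λ=2+3i: an eigenvector is (1,3) - i(0,-1) = (1, 3 + i).
A real fundamental pair from Re and Im of e^((2+3i)t)v: X_1 = e^(2t)(cos(3t)·(1,3) + sin(3t)·(0,-1)), X_2 = e^(2t)(sin(3t)·(1,3) - cos(3t)·(0,-1)).
General solution: C_1X_1 + C_2X_2.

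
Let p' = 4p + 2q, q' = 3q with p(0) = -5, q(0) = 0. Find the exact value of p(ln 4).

A = [[4,2],[0,3]]; eigenvalues λ = 4, 3.
Eigenvectors: (-1,0) for λ=4, (-2,1) for λ=3.
From the initial condition, c_1 = 5, c_2 = 0.
p(ln 4) = (5)(4^4)(-1) + (0)(4^3)(-2) = -1280.

-1280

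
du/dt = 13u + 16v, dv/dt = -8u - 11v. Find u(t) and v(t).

u(t) = -2c_1e^(5t) - c_2e^(-3t), v(t) = c_1e^(5t) + c_2e^(-3t)

Coefficient matrix A = [[13, 16], [-8, -11]].
Characteristic polynomial det(A - λI) = λ^2 - 2λ - 15 = 0.
Eigenvalues λ = 5, -3.
For λ=5: (A-λI) row 1 is [8, 16], so an eigenvector is (-2, 1).
For λ=-3: (A-λI) row 1 is [16, 16], so an eigenvector is (-1, 1).
General solution: c_1e^(5t)(-2,1) + c_2e^(-3t)(-1,1).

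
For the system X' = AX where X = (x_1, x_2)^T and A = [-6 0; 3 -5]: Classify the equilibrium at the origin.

A = [[-6,0],[3,-5]]; det(A-λI) = λ^2 + 11λ + 30.
λ = -6, -5: both negative.

stable node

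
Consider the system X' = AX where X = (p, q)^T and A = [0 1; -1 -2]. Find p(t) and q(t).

Coefficient matrix A = [[0, 1], [-1, -2]].
Characteristic polynomial det(A - λI) = λ^2 + 2λ + 1 = 0.
Single eigenvalue λ = -1 with algebraic multiplicity 2.
Eigenvector v = (-1,1); generalized eigenvector w with (A-λI)w=v is (1,-2).
General solution: e^(-t)[C_1·v + C_2·(t·v + w)].

p(t) = -C_1e^(-t) - C_2te^(-t) + C_2e^(-t), q(t) = C_1e^(-t) + C_2te^(-t) - 2C_2e^(-t)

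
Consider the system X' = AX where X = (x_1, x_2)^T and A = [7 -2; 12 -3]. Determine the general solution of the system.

Coefficient matrix A = [[7, -2], [12, -3]].
Characteristic polynomial det(A - λI) = λ^2 - 4λ + 3 = 0.
Eigenvalues λ = 1, 3.
For λ=1: (A-λI) row 1 is [6, -2], so an eigenvector is (1, 3).
For λ=3: (A-λI) row 1 is [4, -2], so an eigenvector is (1, 2).
General solution: c_1e^(t)(1,3) + c_2e^(3t)(1,2).

x_1(t) = c_1e^(t) + c_2e^(3t), x_2(t) = 3c_1e^(t) + 2c_2e^(3t)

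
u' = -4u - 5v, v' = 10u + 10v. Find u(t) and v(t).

Coefficient matrix A = [[-4, -5], [10, 10]].
Characteristic polynomial det(A - λI) = λ^2 - 6λ + 10 = 0.
Eigenvalues λ = 3 ± i (complex conjugate pair).
For λ=3+i: an eigenvector is (2,-3) - i(1,-1) = (2 - i, -3 + i).
A real fundamental pair from Re and Im of e^((3+i)t)v: X_1 = e^(3t)(cos(t)·(2,-3) + sin(t)·(1,-1)), X_2 = e^(3t)(sin(t)·(2,-3) - cos(t)·(1,-1)).
General solution: C_1X_1 + C_2X_2.

u(t) = C_1e^(3t)sin(t) + 2C_1e^(3t)cos(t) + 2C_2e^(3t)sin(t) - C_2e^(3t)cos(t), v(t) = -C_1e^(3t)sin(t) - 3C_1e^(3t)cos(t) - 3C_2e^(3t)sin(t) + C_2e^(3t)cos(t)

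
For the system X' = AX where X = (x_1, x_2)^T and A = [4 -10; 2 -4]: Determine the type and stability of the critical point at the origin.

A = [[4,-10],[2,-4]]; det(A-λI) = λ^2 + 4.
λ = 0 ± 2i: zero real part.

center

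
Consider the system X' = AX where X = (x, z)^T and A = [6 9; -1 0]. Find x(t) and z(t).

Coefficient matrix A = [[6, 9], [-1, 0]].
Characteristic polynomial det(A - λI) = λ^2 - 6λ + 9 = 0.
Single eigenvalue λ = 3 with algebraic multiplicity 2.
Eigenvector v = (-3,1); generalized eigenvector w with (A-λI)w=v is (2,-1).
General solution: e^(3t)[K_1·v + K_2·(t·v + w)].

x(t) = -3K_1e^(3t) - 3K_2te^(3t) + 2K_2e^(3t), z(t) = K_1e^(3t) + K_2te^(3t) - K_2e^(3t)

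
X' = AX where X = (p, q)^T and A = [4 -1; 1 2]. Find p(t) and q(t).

Coefficient matrix A = [[4, -1], [1, 2]].
Characteristic polynomial det(A - λI) = λ^2 - 6λ + 9 = 0.
Single eigenvalue λ = 3 with algebraic multiplicity 2.
Eigenvector v = (-1,-1); generalized eigenvector w with (A-λI)w=v is (0,1).
General solution: e^(3t)[C_1·v + C_2·(t·v + w)].

p(t) = -C_1e^(3t) - C_2te^(3t), q(t) = -C_1e^(3t) - C_2te^(3t) + C_2e^(3t)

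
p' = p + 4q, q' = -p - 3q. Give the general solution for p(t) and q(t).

Coefficient matrix A = [[1, 4], [-1, -3]].
Characteristic polynomial det(A - λI) = λ^2 + 2λ + 1 = 0.
Single eigenvalue λ = -1 with algebraic multiplicity 2.
Eigenvector v = (-2,1); generalized eigenvector w with (A-λI)w=v is (1,-1).
General solution: e^(-t)[K_1·v + K_2·(t·v + w)].

p(t) = -2K_1e^(-t) - 2K_2te^(-t) + K_2e^(-t), q(t) = K_1e^(-t) + K_2te^(-t) - K_2e^(-t)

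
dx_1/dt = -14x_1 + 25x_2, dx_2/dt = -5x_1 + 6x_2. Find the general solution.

Coefficient matrix A = [[-14, 25], [-5, 6]].
Characteristic polynomial det(A - λI) = λ^2 + 8λ + 41 = 0.
Eigenvalues λ = -4 ± 5i (complex conjugate pair).
For λ=-4+5i: an eigenvector is (-2,-1) - i(-1,0) = (-2 + i, -1).
A real fundamental pair from Re and Im of e^((-4+5i)t)v: X_1 = e^(-4t)(cos(5t)·(-2,-1) + sin(5t)·(-1,0)), X_2 = e^(-4t)(sin(5t)·(-2,-1) - cos(5t)·(-1,0)).
General solution: C_1X_1 + C_2X_2.

x_1(t) = -C_1e^(-4t)sin(5t) - 2C_1e^(-4t)cos(5t) - 2C_2e^(-4t)sin(5t) + C_2e^(-4t)cos(5t), x_2(t) = -C_1e^(-4t)cos(5t) - C_2e^(-4t)sin(5t)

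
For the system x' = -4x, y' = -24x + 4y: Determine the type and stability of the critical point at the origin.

A = [[-4,0],[-24,4]]; det(A-λI) = λ^2 - 16.
λ = -4, 4: opposite signs.

saddle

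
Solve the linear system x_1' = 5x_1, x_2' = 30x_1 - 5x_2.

Coefficient matrix A = [[5, 0], [30, -5]].
Characteristic polynomial det(A - λI) = λ^2 - 25 = 0.
Eigenvalues λ = -5, 5.
For λ=-5: (A-λI) row 1 is [10, 0], so an eigenvector is (0, 1).
For λ=5: (A-λI) row 2 is [30, -10], so an eigenvector is (1, 3).
General solution: C_1e^(-5t)(0,1) + C_2e^(5t)(1,3).

x_1(t) = C_2e^(5t), x_2(t) = C_1e^(-5t) + 3C_2e^(5t)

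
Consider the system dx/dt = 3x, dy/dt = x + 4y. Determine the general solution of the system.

Coefficient matrix A = [[3, 0], [1, 4]].
Characteristic polynomial det(A - λI) = λ^2 - 7λ + 12 = 0.
Eigenvalues λ = 4, 3.
For λ=4: (A-λI) row 1 is [-1, 0], so an eigenvector is (0, -1).
For λ=3: (A-λI) row 2 is [1, 1], so an eigenvector is (-1, 1).
General solution: K_1e^(4t)(0,-1) + K_2e^(3t)(-1,1).

x(t) = -K_2e^(3t), y(t) = -K_1e^(4t) + K_2e^(3t)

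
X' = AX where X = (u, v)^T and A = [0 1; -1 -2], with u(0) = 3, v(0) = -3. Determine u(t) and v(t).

Coefficient matrix A = [[0, 1], [-1, -2]].
Characteristic polynomial det(A - λI) = λ^2 + 2λ + 1 = 0.
Single eigenvalue λ = -1 with algebraic multiplicity 2.
Eigenvector v = (-1,1); generalized eigenvector w with (A-λI)w=v is (-2,1).
General solution: e^(-t)[C_1·v + C_2·(t·v + w)].
Applying u(0)=3, v(0)=-3 gives C_1=-3, C_2=0.

u(t) = 3e^(-t), v(t) = -3e^(-t)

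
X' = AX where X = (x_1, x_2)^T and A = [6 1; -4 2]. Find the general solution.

Coefficient matrix A = [[6, 1], [-4, 2]].
Characteristic polynomial det(A - λI) = λ^2 - 8λ + 16 = 0.
Single eigenvalue λ = 4 with algebraic multiplicity 2.
Eigenvector v = (-1,2); generalized eigenvector w with (A-λI)w=v is (-1,1).
General solution: e^(4t)[c_1·v + c_2·(t·v + w)].

x_1(t) = -c_1e^(4t) - c_2te^(4t) - c_2e^(4t), x_2(t) = 2c_1e^(4t) + 2c_2te^(4t) + c_2e^(4t)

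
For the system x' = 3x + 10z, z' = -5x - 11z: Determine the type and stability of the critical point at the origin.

A = [[3,10],[-5,-11]]; det(A-λI) = λ^2 + 8λ + 17.
λ = -4 ± i: negative real part.

stable spiral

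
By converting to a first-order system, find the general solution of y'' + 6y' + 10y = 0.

y(t) = C_1e^(-3t)cos(t) + C_2e^(-3t)sin(t)

Let x_1 = y, x_2 = y'. Then x_1' = x_2 and x_2' = -10x_1 - 6x_2.
A = [[0,1],[-10,-6]]; det(A-λI) = λ^2 + 6λ + 10.
Eigenvalues λ = -3 ± i.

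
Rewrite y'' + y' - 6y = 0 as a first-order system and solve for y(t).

Let x_1 = y, x_2 = y'. Then x_1' = x_2 and x_2' = 6x_1 - x_2.
A = [[0,1],[6,-1]]; det(A-λI) = λ^2 + λ - 6.
Eigenvalues λ = 2, -3 with eigenvectors (1,2), (1,-3).

y(t) = c_1e^(2t) + c_2e^(-3t)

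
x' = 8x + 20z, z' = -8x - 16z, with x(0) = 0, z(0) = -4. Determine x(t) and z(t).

x(t) = -20e^(-4t)sin(4t), z(t) = 12e^(-4t)sin(4t) - 4e^(-4t)cos(4t)

Coefficient matrix A = [[8, 20], [-8, -16]].
Characteristic polynomial det(A - λI) = λ^2 + 8λ + 32 = 0.
Eigenvalues λ = -4 ± 4i (complex conjugate pair).
For λ=-4+4i: an eigenvector is (1,-1) - i(-2,1) = (1 + 2i, -1 - i).
A real fundamental pair from Re and Im of e^((-4+4i)t)v: X_1 = e^(-4t)(cos(4t)·(1,-1) + sin(4t)·(-2,1)), X_2 = e^(-4t)(sin(4t)·(1,-1) - cos(4t)·(-2,1)).
General solution: K_1X_1 + K_2X_2.
Applying x(0)=0, z(0)=-4 gives K_1=8, K_2=-4.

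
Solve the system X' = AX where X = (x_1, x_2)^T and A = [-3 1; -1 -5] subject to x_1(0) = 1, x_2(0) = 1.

x_1(t) = 2te^(-4t) + e^(-4t), x_2(t) = -2te^(-4t) + e^(-4t)

Coefficient matrix A = [[-3, 1], [-1, -5]].
Characteristic polynomial det(A - λI) = λ^2 + 8λ + 16 = 0.
Single eigenvalue λ = -4 with algebraic multiplicity 2.
Eigenvector v = (1,-1); generalized eigenvector w with (A-λI)w=v is (1,0).
General solution: e^(-4t)[C_1·v + C_2·(t·v + w)].
Applying x_1(0)=1, x_2(0)=1 gives C_1=-1, C_2=2.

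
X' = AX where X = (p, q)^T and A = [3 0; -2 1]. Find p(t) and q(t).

p(t) = -K_2e^(3t), q(t) = K_1e^(t) + K_2e^(3t)

Coefficient matrix A = [[3, 0], [-2, 1]].
Characteristic polynomial det(A - λI) = λ^2 - 4λ + 3 = 0.
Eigenvalues λ = 1, 3.
For λ=1: (A-λI) row 1 is [2, 0], so an eigenvector is (0, 1).
For λ=3: (A-λI) row 2 is [-2, -2], so an eigenvector is (-1, 1).
General solution: K_1e^(t)(0,1) + K_2e^(3t)(-1,1).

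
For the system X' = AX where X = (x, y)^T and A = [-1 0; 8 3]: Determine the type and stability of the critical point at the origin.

saddle

A = [[-1,0],[8,3]]; det(A-λI) = λ^2 - 2λ - 3.
λ = -1, 3: opposite signs.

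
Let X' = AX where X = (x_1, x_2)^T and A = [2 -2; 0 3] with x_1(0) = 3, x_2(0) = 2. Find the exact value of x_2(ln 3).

54

A = [[2,-2],[0,3]]; eigenvalues λ = 3, 2.
Eigenvectors: (-2,1) for λ=3, (1,0) for λ=2.
From the initial condition, c_1 = 2, c_2 = 7.
x_2(ln 3) = (2)(3^3)(1) + (7)(3^2)(0) = 54.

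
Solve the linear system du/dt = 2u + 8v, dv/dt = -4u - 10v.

u(t) = -K_1e^(-6t) + 2K_2e^(-2t), v(t) = K_1e^(-6t) - K_2e^(-2t)

Coefficient matrix A = [[2, 8], [-4, -10]].
Characteristic polynomial det(A - λI) = λ^2 + 8λ + 12 = 0.
Eigenvalues λ = -6, -2.
For λ=-6: (A-λI) row 1 is [8, 8], so an eigenvector is (-1, 1).
For λ=-2: (A-λI) row 1 is [4, 8], so an eigenvector is (2, -1).
General solution: K_1e^(-6t)(-1,1) + K_2e^(-2t)(2,-1).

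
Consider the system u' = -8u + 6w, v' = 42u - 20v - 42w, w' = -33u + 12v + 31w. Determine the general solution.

u(t) = c_1e^(-2t) + 4c_2e^(4t) + 2c_3e^(t), v(t) = -7c_2e^(4t) - 2c_3e^(t), w(t) = c_1e^(-2t) + 8c_2e^(4t) + 3c_3e^(t)

Coefficient matrix A = [[-8, 0, 6], [42, -20, -42], [-33, 12, 31]].
det(A - λI) = 0 gives eigenvalues λ = -2, 4, 1.
For λ=-2: eigenvector (1,0,1).
For λ=4: eigenvector (4,-7,8).
For λ=1: eigenvector (2,-2,3).
General solution: c_1e^(-2t)(1,0,1) + c_2e^(4t)(4,-7,8) + c_3e^(t)(2,-2,3).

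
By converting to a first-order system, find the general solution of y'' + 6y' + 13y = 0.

y(t) = c_1e^(-3t)cos(2t) + c_2e^(-3t)sin(2t)

Let x_1 = y, x_2 = y'. Then x_1' = x_2 and x_2' = -13x_1 - 6x_2.
A = [[0,1],[-13,-6]]; det(A-λI) = λ^2 + 6λ + 13.
Eigenvalues λ = -3 ± 2i.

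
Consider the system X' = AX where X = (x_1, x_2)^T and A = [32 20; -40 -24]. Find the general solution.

Coefficient matrix A = [[32, 20], [-40, -24]].
Characteristic polynomial det(A - λI) = λ^2 - 8λ + 32 = 0.
Eigenvalues λ = 4 ± 4i (complex conjugate pair).
For λ=4+4i: an eigenvector is (2,-3) - i(-1,1) = (2 + i, -3 - i).
A real fundamental pair from Re and Im of e^((4+4i)t)v: X_1 = e^(4t)(cos(4t)·(2,-3) + sin(4t)·(-1,1)), X_2 = e^(4t)(sin(4t)·(2,-3) - cos(4t)·(-1,1)).
General solution: c_1X_1 + c_2X_2.

x_1(t) = -c_1e^(4t)sin(4t) + 2c_1e^(4t)cos(4t) + 2c_2e^(4t)sin(4t) + c_2e^(4t)cos(4t), x_2(t) = c_1e^(4t)sin(4t) - 3c_1e^(4t)cos(4t) - 3c_2e^(4t)sin(4t) - c_2e^(4t)cos(4t)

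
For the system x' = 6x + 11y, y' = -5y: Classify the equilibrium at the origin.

A = [[6,11],[0,-5]]; det(A-λI) = λ^2 - λ - 30.
λ = 6, -5: opposite signs.

saddle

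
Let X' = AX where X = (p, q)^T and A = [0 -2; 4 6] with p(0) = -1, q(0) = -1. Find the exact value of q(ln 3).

-297

A = [[0,-2],[4,6]]; eigenvalues λ = 4, 2.
Eigenvectors: (-1,2) for λ=4, (1,-1) for λ=2.
From the initial condition, c_1 = -2, c_2 = -3.
q(ln 3) = (-2)(3^4)(2) + (-3)(3^2)(-1) = -297.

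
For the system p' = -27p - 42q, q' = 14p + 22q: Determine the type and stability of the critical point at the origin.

A = [[-27,-42],[14,22]]; det(A-λI) = λ^2 + 5λ - 6.
λ = -6, 1: opposite signs.

saddle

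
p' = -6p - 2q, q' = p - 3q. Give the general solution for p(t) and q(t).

Coefficient matrix A = [[-6, -2], [1, -3]].
Characteristic polynomial det(A - λI) = λ^2 + 9λ + 20 = 0.
Eigenvalues λ = -4, -5.
For λ=-4: (A-λI) row 1 is [-2, -2], so an eigenvector is (-1, 1).
For λ=-5: (A-λI) row 1 is [-1, -2], so an eigenvector is (-2, 1).
General solution: C_1e^(-4t)(-1,1) + C_2e^(-5t)(-2,1).

p(t) = -C_1e^(-4t) - 2C_2e^(-5t), q(t) = C_1e^(-4t) + C_2e^(-5t)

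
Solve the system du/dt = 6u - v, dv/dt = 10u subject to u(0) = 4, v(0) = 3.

Coefficient matrix A = [[6, -1], [10, 0]].
Characteristic polynomial det(A - λI) = λ^2 - 6λ + 10 = 0.
Eigenvalues λ = 3 ± i (complex conjugate pair).
For λ=3+i: an eigenvector is (0,-1) - i(1,3) = (0 - i, -1 - 3i).
A real fundamental pair from Re and Im of e^((3+i)t)v: X_1 = e^(3t)(cos(t)·(0,-1) + sin(t)·(1,3)), X_2 = e^(3t)(sin(t)·(0,-1) - cos(t)·(1,3)).
General solution: c_1X_1 + c_2X_2.
Applying u(0)=4, v(0)=3 gives c_1=9, c_2=-4.

u(t) = 9e^(3t)sin(t) + 4e^(3t)cos(t), v(t) = 31e^(3t)sin(t) + 3e^(3t)cos(t)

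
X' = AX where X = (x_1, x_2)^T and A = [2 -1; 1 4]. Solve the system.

Coefficient matrix A = [[2, -1], [1, 4]].
Characteristic polynomial det(A - λI) = λ^2 - 6λ + 9 = 0.
Single eigenvalue λ = 3 with algebraic multiplicity 2.
Eigenvector v = (-1,1); generalized eigenvector w with (A-λI)w=v is (-2,3).
General solution: e^(3t)[c_1·v + c_2·(t·v + w)].

x_1(t) = -c_1e^(3t) - c_2te^(3t) - 2c_2e^(3t), x_2(t) = c_1e^(3t) + c_2te^(3t) + 3c_2e^(3t)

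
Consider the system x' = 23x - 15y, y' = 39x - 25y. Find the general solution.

Coefficient matrix A = [[23, -15], [39, -25]].
Characteristic polynomial det(A - λI) = λ^2 + 2λ + 10 = 0.
Eigenvalues λ = -1 ± 3i (complex conjugate pair).
For λ=-1+3i: an eigenvector is (-2,-3) - i(-1,-2) = (-2 + i, -3 + 2i).
A real fundamental pair from Re and Im of e^((-1+3i)t)v: X_1 = e^(-t)(cos(3t)·(-2,-3) + sin(3t)·(-1,-2)), X_2 = e^(-t)(sin(3t)·(-2,-3) - cos(3t)·(-1,-2)).
General solution: c_1X_1 + c_2X_2.

x(t) = -c_1e^(-t)sin(3t) - 2c_1e^(-t)cos(3t) - 2c_2e^(-t)sin(3t) + c_2e^(-t)cos(3t), y(t) = -2c_1e^(-t)sin(3t) - 3c_1e^(-t)cos(3t) - 3c_2e^(-t)sin(3t) + 2c_2e^(-t)cos(3t)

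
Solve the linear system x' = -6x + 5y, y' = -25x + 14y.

x(t) = -K_1e^(4t)cos(5t) - K_2e^(4t)sin(5t), y(t) = K_1e^(4t)sin(5t) - 2K_1e^(4t)cos(5t) - 2K_2e^(4t)sin(5t) - K_2e^(4t)cos(5t)

Coefficient matrix A = [[-6, 5], [-25, 14]].
Characteristic polynomial det(A - λI) = λ^2 - 8λ + 41 = 0.
Eigenvalues λ = 4 ± 5i (complex conjugate pair).
For λ=4+5i: an eigenvector is (-1,-2) - i(0,1) = (-1, -2 - i).
A real fundamental pair from Re and Im of e^((4+5i)t)v: X_1 = e^(4t)(cos(5t)·(-1,-2) + sin(5t)·(0,1)), X_2 = e^(4t)(sin(5t)·(-1,-2) - cos(5t)·(0,1)).
General solution: K_1X_1 + K_2X_2.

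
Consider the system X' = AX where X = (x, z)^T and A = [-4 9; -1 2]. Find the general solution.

x(t) = 3K_1e^(-t) + 3K_2te^(-t) + 2K_2e^(-t), z(t) = K_1e^(-t) + K_2te^(-t) + K_2e^(-t)

Coefficient matrix A = [[-4, 9], [-1, 2]].
Characteristic polynomial det(A - λI) = λ^2 + 2λ + 1 = 0.
Single eigenvalue λ = -1 with algebraic multiplicity 2.
Eigenvector v = (3,1); generalized eigenvector w with (A-λI)w=v is (2,1).
General solution: e^(-t)[K_1·v + K_2·(t·v + w)].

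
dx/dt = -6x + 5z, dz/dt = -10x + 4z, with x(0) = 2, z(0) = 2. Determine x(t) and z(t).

x(t) = 2e^(-t)cos(5t), z(t) = -2e^(-t)sin(5t) + 2e^(-t)cos(5t)

Coefficient matrix A = [[-6, 5], [-10, 4]].
Characteristic polynomial det(A - λI) = λ^2 + 2λ + 26 = 0.
Eigenvalues λ = -1 ± 5i (complex conjugate pair).
For λ=-1+5i: an eigenvector is (-1,-1) - i(0,1) = (-1, -1 - i).
A real fundamental pair from Re and Im of e^((-1+5i)t)v: X_1 = e^(-t)(cos(5t)·(-1,-1) + sin(5t)·(0,1)), X_2 = e^(-t)(sin(5t)·(-1,-1) - cos(5t)·(0,1)).
General solution: C_1X_1 + C_2X_2.
Applying x(0)=2, z(0)=2 gives C_1=-2, C_2=0.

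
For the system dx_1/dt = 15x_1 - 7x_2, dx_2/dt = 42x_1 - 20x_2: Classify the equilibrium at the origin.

saddle

A = [[15,-7],[42,-20]]; det(A-λI) = λ^2 + 5λ - 6.
λ = 1, -6: opposite signs.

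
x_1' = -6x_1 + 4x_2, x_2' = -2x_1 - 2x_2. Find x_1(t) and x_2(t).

Coefficient matrix A = [[-6, 4], [-2, -2]].
Characteristic polynomial det(A - λI) = λ^2 + 8λ + 20 = 0.
Eigenvalues λ = -4 ± 2i (complex conjugate pair).
For λ=-4+2i: an eigenvector is (-1,0) - i(1,1) = (-1 - i, 0 - i).
A real fundamental pair from Re and Im of e^((-4+2i)t)v: X_1 = e^(-4t)(cos(2t)·(-1,0) + sin(2t)·(1,1)), X_2 = e^(-4t)(sin(2t)·(-1,0) - cos(2t)·(1,1)).
General solution: c_1X_1 + c_2X_2.

x_1(t) = c_1e^(-4t)sin(2t) - c_1e^(-4t)cos(2t) - c_2e^(-4t)sin(2t) - c_2e^(-4t)cos(2t), x_2(t) = c_1e^(-4t)sin(2t) - c_2e^(-4t)cos(2t)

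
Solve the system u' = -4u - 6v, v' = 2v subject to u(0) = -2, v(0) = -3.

u(t) = 3e^(2t) - 5e^(-4t), v(t) = -3e^(2t)

Coefficient matrix A = [[-4, -6], [0, 2]].
Characteristic polynomial det(A - λI) = λ^2 + 2λ - 8 = 0.
Eigenvalues λ = -4, 2.
For λ=-4: (A-λI) row 1 is [0, -6], so an eigenvector is (1, 0).
For λ=2: (A-λI) row 1 is [-6, -6], so an eigenvector is (-1, 1).
General solution: C_1e^(-4t)(1,0) + C_2e^(2t)(-1,1).
Applying u(0)=-2, v(0)=-3 gives C_1=-5, C_2=-3.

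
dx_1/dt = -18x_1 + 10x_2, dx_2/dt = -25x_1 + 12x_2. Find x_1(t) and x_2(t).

x_1(t) = -C_1e^(-3t)sin(5t) + C_1e^(-3t)cos(5t) + C_2e^(-3t)sin(5t) + C_2e^(-3t)cos(5t), x_2(t) = -2C_1e^(-3t)sin(5t) + C_1e^(-3t)cos(5t) + C_2e^(-3t)sin(5t) + 2C_2e^(-3t)cos(5t)

Coefficient matrix A = [[-18, 10], [-25, 12]].
Characteristic polynomial det(A - λI) = λ^2 + 6λ + 34 = 0.
Eigenvalues λ = -3 ± 5i (complex conjugate pair).
For λ=-3+5i: an eigenvector is (1,1) - i(-1,-2) = (1 + i, 1 + 2i).
A real fundamental pair from Re and Im of e^((-3+5i)t)v: X_1 = e^(-3t)(cos(5t)·(1,1) + sin(5t)·(-1,-2)), X_2 = e^(-3t)(sin(5t)·(1,1) - cos(5t)·(-1,-2)).
General solution: C_1X_1 + C_2X_2.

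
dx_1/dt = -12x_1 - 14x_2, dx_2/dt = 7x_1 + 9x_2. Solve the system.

x_1(t) = -2c_1e^(-5t) + c_2e^(2t), x_2(t) = c_1e^(-5t) - c_2e^(2t)

Coefficient matrix A = [[-12, -14], [7, 9]].
Characteristic polynomial det(A - λI) = λ^2 + 3λ - 10 = 0.
Eigenvalues λ = -5, 2.
For λ=-5: (A-λI) row 1 is [-7, -14], so an eigenvector is (-2, 1).
For λ=2: (A-λI) row 1 is [-14, -14], so an eigenvector is (1, -1).
General solution: c_1e^(-5t)(-2,1) + c_2e^(2t)(1,-1).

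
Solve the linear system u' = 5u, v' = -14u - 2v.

Coefficient matrix A = [[5, 0], [-14, -2]].
Characteristic polynomial det(A - λI) = λ^2 - 3λ - 10 = 0.
Eigenvalues λ = -2, 5.
For λ=-2: (A-λI) row 1 is [7, 0], so an eigenvector is (0, 1).
For λ=5: (A-λI) row 2 is [-14, -7], so an eigenvector is (1, -2).
General solution: K_1e^(-2t)(0,1) + K_2e^(5t)(1,-2).

u(t) = K_2e^(5t), v(t) = K_1e^(-2t) - 2K_2e^(5t)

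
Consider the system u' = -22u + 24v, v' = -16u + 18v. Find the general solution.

u(t) = -3K_1e^(-6t) + K_2e^(2t), v(t) = -2K_1e^(-6t) + K_2e^(2t)

Coefficient matrix A = [[-22, 24], [-16, 18]].
Characteristic polynomial det(A - λI) = λ^2 + 4λ - 12 = 0.
Eigenvalues λ = -6, 2.
For λ=-6: (A-λI) row 1 is [-16, 24], so an eigenvector is (-3, -2).
For λ=2: (A-λI) row 1 is [-24, 24], so an eigenvector is (1, 1).
General solution: K_1e^(-6t)(-3,-2) + K_2e^(2t)(1,1).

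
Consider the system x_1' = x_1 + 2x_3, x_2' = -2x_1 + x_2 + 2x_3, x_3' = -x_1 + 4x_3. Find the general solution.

Coefficient matrix A = [[1, 0, 2], [-2, 1, 2], [-1, 0, 4]].
det(A - λI) = 0 gives eigenvalues λ = 2, 1, 3.
For λ=2: eigenvector (2,-2,1).
For λ=1: eigenvector (0,1,0).
For λ=3: eigenvector (-1,0,-1).
General solution: C_1e^(2t)(2,-2,1) + C_2e^(t)(0,1,0) + C_3e^(3t)(-1,0,-1).

x_1(t) = 2C_1e^(2t) - C_3e^(3t), x_2(t) = -2C_1e^(2t) + C_2e^(t), x_3(t) = C_1e^(2t) - C_3e^(3t)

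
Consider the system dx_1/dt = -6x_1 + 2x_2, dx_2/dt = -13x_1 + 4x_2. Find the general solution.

Coefficient matrix A = [[-6, 2], [-13, 4]].
Characteristic polynomial det(A - λI) = λ^2 + 2λ + 2 = 0.
Eigenvalues λ = -1 ± i (complex conjugate pair).
For λ=-1+i: an eigenvector is (1,2) - i(-1,-3) = (1 + i, 2 + 3i).
A real fundamental pair from Re and Im of e^((-1+i)t)v: X_1 = e^(-t)(cos(t)·(1,2) + sin(t)·(-1,-3)), X_2 = e^(-t)(sin(t)·(1,2) - cos(t)·(-1,-3)).
General solution: c_1X_1 + c_2X_2.

x_1(t) = -c_1e^(-t)sin(t) + c_1e^(-t)cos(t) + c_2e^(-t)sin(t) + c_2e^(-t)cos(t), x_2(t) = -3c_1e^(-t)sin(t) + 2c_1e^(-t)cos(t) + 2c_2e^(-t)sin(t) + 3c_2e^(-t)cos(t)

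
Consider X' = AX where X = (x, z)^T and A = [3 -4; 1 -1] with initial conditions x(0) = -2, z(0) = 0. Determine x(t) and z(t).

x(t) = -4te^(t) - 2e^(t), z(t) = -2te^(t)

Coefficient matrix A = [[3, -4], [1, -1]].
Characteristic polynomial det(A - λI) = λ^2 - 2λ + 1 = 0.
Single eigenvalue λ = 1 with algebraic multiplicity 2.
Eigenvector v = (-2,-1); generalized eigenvector w with (A-λI)w=v is (3,2).
General solution: e^(t)[C_1·v + C_2·(t·v + w)].
Applying x(0)=-2, z(0)=0 gives C_1=4, C_2=2.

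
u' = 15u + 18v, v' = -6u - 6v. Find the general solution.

u(t) = 2C_1e^(6t) - 3C_2e^(3t), v(t) = -C_1e^(6t) + 2C_2e^(3t)

Coefficient matrix A = [[15, 18], [-6, -6]].
Characteristic polynomial det(A - λI) = λ^2 - 9λ + 18 = 0.
Eigenvalues λ = 6, 3.
For λ=6: (A-λI) row 1 is [9, 18], so an eigenvector is (2, -1).
For λ=3: (A-λI) row 1 is [12, 18], so an eigenvector is (-3, 2).
General solution: C_1e^(6t)(2,-1) + C_2e^(3t)(-3,2).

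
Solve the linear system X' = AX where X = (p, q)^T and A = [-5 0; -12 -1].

p(t) = K_2e^(-5t), q(t) = -K_1e^(-t) + 3K_2e^(-5t)

Coefficient matrix A = [[-5, 0], [-12, -1]].
Characteristic polynomial det(A - λI) = λ^2 + 6λ + 5 = 0.
Eigenvalues λ = -1, -5.
For λ=-1: (A-λI) row 1 is [-4, 0], so an eigenvector is (0, -1).
For λ=-5: (A-λI) row 2 is [-12, 4], so an eigenvector is (1, 3).
General solution: K_1e^(-t)(0,-1) + K_2e^(-5t)(1,3).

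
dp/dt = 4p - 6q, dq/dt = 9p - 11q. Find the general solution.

Coefficient matrix A = [[4, -6], [9, -11]].
Characteristic polynomial det(A - λI) = λ^2 + 7λ + 10 = 0.
Eigenvalues λ = -2, -5.
For λ=-2: (A-λI) row 1 is [6, -6], so an eigenvector is (1, 1).
For λ=-5: (A-λI) row 1 is [9, -6], so an eigenvector is (-2, -3).
General solution: c_1e^(-2t)(1,1) + c_2e^(-5t)(-2,-3).

p(t) = c_1e^(-2t) - 2c_2e^(-5t), q(t) = c_1e^(-2t) - 3c_2e^(-5t)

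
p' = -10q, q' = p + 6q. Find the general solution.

Coefficient matrix A = [[0, -10], [1, 6]].
Characteristic polynomial det(A - λI) = λ^2 - 6λ + 10 = 0.
Eigenvalues λ = 3 ± i (complex conjugate pair).
For λ=3+i: an eigenvector is (-3,1) - i(-1,0) = (-3 + i, 1).
A real fundamental pair from Re and Im of e^((3+i)t)v: X_1 = e^(3t)(cos(t)·(-3,1) + sin(t)·(-1,0)), X_2 = e^(3t)(sin(t)·(-3,1) - cos(t)·(-1,0)).
General solution: C_1X_1 + C_2X_2.

p(t) = -C_1e^(3t)sin(t) - 3C_1e^(3t)cos(t) - 3C_2e^(3t)sin(t) + C_2e^(3t)cos(t), q(t) = C_1e^(3t)cos(t) + C_2e^(3t)sin(t)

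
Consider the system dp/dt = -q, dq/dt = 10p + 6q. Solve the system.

p(t) = K_1e^(3t)sin(t) - K_2e^(3t)cos(t), q(t) = -3K_1e^(3t)sin(t) - K_1e^(3t)cos(t) - K_2e^(3t)sin(t) + 3K_2e^(3t)cos(t)

Coefficient matrix A = [[0, -1], [10, 6]].
Characteristic polynomial det(A - λI) = λ^2 - 6λ + 10 = 0.
Eigenvalues λ = 3 ± i (complex conjugate pair).
For λ=3+i: an eigenvector is (0,-1) - i(1,-3) = (0 - i, -1 + 3i).
A real fundamental pair from Re and Im of e^((3+i)t)v: X_1 = e^(3t)(cos(t)·(0,-1) + sin(t)·(1,-3)), X_2 = e^(3t)(sin(t)·(0,-1) - cos(t)·(1,-3)).
General solution: K_1X_1 + K_2X_2.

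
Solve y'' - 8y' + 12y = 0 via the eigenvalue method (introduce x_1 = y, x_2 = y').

Let x_1 = y, x_2 = y'. Then x_1' = x_2 and x_2' = -12x_1 + 8x_2.
A = [[0,1],[-12,8]]; det(A-λI) = λ^2 - 8λ + 12.
Eigenvalues λ = 2, 6 with eigenvectors (1,2), (1,6).

y(t) = c_1e^(2t) + c_2e^(6t)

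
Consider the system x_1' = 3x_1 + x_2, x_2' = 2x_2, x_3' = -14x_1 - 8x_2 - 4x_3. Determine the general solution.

Coefficient matrix A = [[3, 1, 0], [0, 2, 0], [-14, -8, -4]].
det(A - λI) = 0 gives eigenvalues λ = 3, 2, -4.
For λ=3: eigenvector (1,0,-2).
For λ=2: eigenvector (-1,1,1).
For λ=-4: eigenvector (0,0,1).
General solution: K_1e^(3t)(1,0,-2) + K_2e^(2t)(-1,1,1) + K_3e^(-4t)(0,0,1).

x_1(t) = K_1e^(3t) - K_2e^(2t), x_2(t) = K_2e^(2t), x_3(t) = -2K_1e^(3t) + K_2e^(2t) + K_3e^(-4t)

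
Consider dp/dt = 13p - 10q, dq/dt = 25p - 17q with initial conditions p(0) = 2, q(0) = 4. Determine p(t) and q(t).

Coefficient matrix A = [[13, -10], [25, -17]].
Characteristic polynomial det(A - λI) = λ^2 + 4λ + 29 = 0.
Eigenvalues λ = -2 ± 5i (complex conjugate pair).
For λ=-2+5i: an eigenvector is (1,1) - i(1,2) = (1 - i, 1 - 2i).
A real fundamental pair from Re and Im of e^((-2+5i)t)v: X_1 = e^(-2t)(cos(5t)·(1,1) + sin(5t)·(1,2)), X_2 = e^(-2t)(sin(5t)·(1,1) - cos(5t)·(1,2)).
General solution: K_1X_1 + K_2X_2.
Applying p(0)=2, q(0)=4 gives K_1=0, K_2=-2.

p(t) = -2e^(-2t)sin(5t) + 2e^(-2t)cos(5t), q(t) = -2e^(-2t)sin(5t) + 4e^(-2t)cos(5t)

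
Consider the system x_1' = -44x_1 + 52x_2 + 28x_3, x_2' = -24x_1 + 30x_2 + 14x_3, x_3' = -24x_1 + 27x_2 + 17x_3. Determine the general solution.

x_1(t) = 2K_1e^(-4t) + 5K_2e^(4t) + 4K_3e^(3t), x_2(t) = K_1e^(-4t) + 3K_2e^(4t) + 2K_3e^(3t), x_3(t) = K_1e^(-4t) + 3K_2e^(4t) + 3K_3e^(3t)

Coefficient matrix A = [[-44, 52, 28], [-24, 30, 14], [-24, 27, 17]].
det(A - λI) = 0 gives eigenvalues λ = -4, 4, 3.
For λ=-4: eigenvector (2,1,1).
For λ=4: eigenvector (5,3,3).
For λ=3: eigenvector (4,2,3).
General solution: K_1e^(-4t)(2,1,1) + K_2e^(4t)(5,3,3) + K_3e^(3t)(4,2,3).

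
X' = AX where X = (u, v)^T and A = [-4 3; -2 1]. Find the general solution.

u(t) = -c_1e^(-t) - 3c_2e^(-2t), v(t) = -c_1e^(-t) - 2c_2e^(-2t)

Coefficient matrix A = [[-4, 3], [-2, 1]].
Characteristic polynomial det(A - λI) = λ^2 + 3λ + 2 = 0.
Eigenvalues λ = -1, -2.
For λ=-1: (A-λI) row 1 is [-3, 3], so an eigenvector is (-1, -1).
For λ=-2: (A-λI) row 1 is [-2, 3], so an eigenvector is (-3, -2).
General solution: c_1e^(-t)(-1,-1) + c_2e^(-2t)(-3,-2).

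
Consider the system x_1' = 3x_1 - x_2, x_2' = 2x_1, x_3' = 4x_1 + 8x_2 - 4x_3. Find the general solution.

Coefficient matrix A = [[3, -1, 0], [2, 0, 0], [4, 8, -4]].
det(A - λI) = 0 gives eigenvalues λ = 2, -4, 1.
For λ=2: eigenvector (1,1,2).
For λ=-4: eigenvector (0,0,1).
For λ=1: eigenvector (1,2,4).
General solution: c_1e^(2t)(1,1,2) + c_2e^(-4t)(0,0,1) + c_3e^(t)(1,2,4).

x_1(t) = c_1e^(2t) + c_3e^(t), x_2(t) = c_1e^(2t) + 2c_3e^(t), x_3(t) = 2c_1e^(2t) + c_2e^(-4t) + 4c_3e^(t)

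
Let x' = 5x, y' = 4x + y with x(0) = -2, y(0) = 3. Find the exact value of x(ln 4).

-2048

A = [[5,0],[4,1]]; eigenvalues λ = 5, 1.
Eigenvectors: (-1,-1) for λ=5, (0,1) for λ=1.
From the initial condition, c_1 = 2, c_2 = 5.
x(ln 4) = (2)(4^5)(-1) + (5)(4^1)(0) = -2048.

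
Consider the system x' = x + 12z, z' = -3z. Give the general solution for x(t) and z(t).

x(t) = K_1e^(t) - 3K_2e^(-3t), z(t) = K_2e^(-3t)

Coefficient matrix A = [[1, 12], [0, -3]].
Characteristic polynomial det(A - λI) = λ^2 + 2λ - 3 = 0.
Eigenvalues λ = 1, -3.
For λ=1: (A-λI) row 1 is [0, 12], so an eigenvector is (1, 0).
For λ=-3: (A-λI) row 1 is [4, 12], so an eigenvector is (-3, 1).
General solution: K_1e^(t)(1,0) + K_2e^(-3t)(-3,1).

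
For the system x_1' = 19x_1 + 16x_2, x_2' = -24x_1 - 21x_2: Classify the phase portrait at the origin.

A = [[19,16],[-24,-21]]; det(A-λI) = λ^2 + 2λ - 15.
λ = 3, -5: opposite signs.

saddle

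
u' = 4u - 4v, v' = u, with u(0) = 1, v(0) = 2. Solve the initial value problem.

Coefficient matrix A = [[4, -4], [1, 0]].
Characteristic polynomial det(A - λI) = λ^2 - 4λ + 4 = 0.
Single eigenvalue λ = 2 with algebraic multiplicity 2.
Eigenvector v = (2,1); generalized eigenvector w with (A-λI)w=v is (-3,-2).
General solution: e^(2t)[K_1·v + K_2·(t·v + w)].
Applying u(0)=1, v(0)=2 gives K_1=-4, K_2=-3.

u(t) = -6te^(2t) + e^(2t), v(t) = -3te^(2t) + 2e^(2t)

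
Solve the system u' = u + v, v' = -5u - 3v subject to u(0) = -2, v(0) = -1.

u(t) = -5e^(-t)sin(t) - 2e^(-t)cos(t), v(t) = 12e^(-t)sin(t) - e^(-t)cos(t)

Coefficient matrix A = [[1, 1], [-5, -3]].
Characteristic polynomial det(A - λI) = λ^2 + 2λ + 2 = 0.
Eigenvalues λ = -1 ± i (complex conjugate pair).
For λ=-1+i: an eigenvector is (0,1) - i(1,-2) = (0 - i, 1 + 2i).
A real fundamental pair from Re and Im of e^((-1+i)t)v: X_1 = e^(-t)(cos(t)·(0,1) + sin(t)·(1,-2)), X_2 = e^(-t)(sin(t)·(0,1) - cos(t)·(1,-2)).
General solution: c_1X_1 + c_2X_2.
Applying u(0)=-2, v(0)=-1 gives c_1=-5, c_2=2.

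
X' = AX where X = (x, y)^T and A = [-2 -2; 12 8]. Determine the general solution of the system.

Coefficient matrix A = [[-2, -2], [12, 8]].
Characteristic polynomial det(A - λI) = λ^2 - 6λ + 8 = 0.
Eigenvalues λ = 2, 4.
For λ=2: (A-λI) row 1 is [-4, -2], so an eigenvector is (1, -2).
For λ=4: (A-λI) row 1 is [-6, -2], so an eigenvector is (1, -3).
General solution: c_1e^(2t)(1,-2) + c_2e^(4t)(1,-3).

x(t) = c_1e^(2t) + c_2e^(4t), y(t) = -2c_1e^(2t) - 3c_2e^(4t)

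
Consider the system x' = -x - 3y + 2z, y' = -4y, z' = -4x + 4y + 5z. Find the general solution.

Coefficient matrix A = [[-1, -3, 2], [0, -4, 0], [-4, 4, 5]].
det(A - λI) = 0 gives eigenvalues λ = 1, 3, -4.
For λ=1: eigenvector (1,0,1).
For λ=3: eigenvector (1,0,2).
For λ=-4: eigenvector (1,1,0).
General solution: c_1e^(t)(1,0,1) + c_2e^(3t)(1,0,2) + c_3e^(-4t)(1,1,0).

x(t) = c_1e^(t) + c_2e^(3t) + c_3e^(-4t), y(t) = c_3e^(-4t), z(t) = c_1e^(t) + 2c_2e^(3t)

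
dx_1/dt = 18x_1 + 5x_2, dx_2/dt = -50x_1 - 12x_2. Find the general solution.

x_1(t) = -C_1e^(3t)cos(5t) - C_2e^(3t)sin(5t), x_2(t) = C_1e^(3t)sin(5t) + 3C_1e^(3t)cos(5t) + 3C_2e^(3t)sin(5t) - C_2e^(3t)cos(5t)

Coefficient matrix A = [[18, 5], [-50, -12]].
Characteristic polynomial det(A - λI) = λ^2 - 6λ + 34 = 0.
Eigenvalues λ = 3 ± 5i (complex conjugate pair).
For λ=3+5i: an eigenvector is (-1,3) - i(0,1) = (-1, 3 - i).
A real fundamental pair from Re and Im of e^((3+5i)t)v: X_1 = e^(3t)(cos(5t)·(-1,3) + sin(5t)·(0,1)), X_2 = e^(3t)(sin(5t)·(-1,3) - cos(5t)·(0,1)).
General solution: C_1X_1 + C_2X_2.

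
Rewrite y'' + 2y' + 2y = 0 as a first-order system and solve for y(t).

y(t) = K_1e^(-t)cos(t) + K_2e^(-t)sin(t)

Let x_1 = y, x_2 = y'. Then x_1' = x_2 and x_2' = -2x_1 - 2x_2.
A = [[0,1],[-2,-2]]; det(A-λI) = λ^2 + 2λ + 2.
Eigenvalues λ = -1 ± i.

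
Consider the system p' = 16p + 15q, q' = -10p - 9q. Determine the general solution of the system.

p(t) = c_1e^(t) + 3c_2e^(6t), q(t) = -c_1e^(t) - 2c_2e^(6t)

Coefficient matrix A = [[16, 15], [-10, -9]].
Characteristic polynomial det(A - λI) = λ^2 - 7λ + 6 = 0.
Eigenvalues λ = 1, 6.
For λ=1: (A-λI) row 1 is [15, 15], so an eigenvector is (1, -1).
For λ=6: (A-λI) row 1 is [10, 15], so an eigenvector is (3, -2).
General solution: c_1e^(t)(1,-1) + c_2e^(6t)(3,-2).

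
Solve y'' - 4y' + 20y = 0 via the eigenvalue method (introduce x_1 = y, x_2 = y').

Let x_1 = y, x_2 = y'. Then x_1' = x_2 and x_2' = -20x_1 + 4x_2.
A = [[0,1],[-20,4]]; det(A-λI) = λ^2 - 4λ + 20.
Eigenvalues λ = 2 ± 4i.

y(t) = C_1e^(2t)cos(4t) + C_2e^(2t)sin(4t)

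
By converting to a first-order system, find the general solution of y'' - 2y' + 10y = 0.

y(t) = c_1e^(t)cos(3t) + c_2e^(t)sin(3t)

Let x_1 = y, x_2 = y'. Then x_1' = x_2 and x_2' = -10x_1 + 2x_2.
A = [[0,1],[-10,2]]; det(A-λI) = λ^2 - 2λ + 10.
Eigenvalues λ = 1 ± 3i.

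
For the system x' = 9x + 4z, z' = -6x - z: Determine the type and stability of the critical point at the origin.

unstable node

A = [[9,4],[-6,-1]]; det(A-λI) = λ^2 - 8λ + 15.
λ = 5, 3: both positive.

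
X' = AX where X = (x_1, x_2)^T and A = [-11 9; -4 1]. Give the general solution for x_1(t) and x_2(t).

x_1(t) = -3C_1e^(-5t) - 3C_2te^(-5t) - C_2e^(-5t), x_2(t) = -2C_1e^(-5t) - 2C_2te^(-5t) - C_2e^(-5t)

Coefficient matrix A = [[-11, 9], [-4, 1]].
Characteristic polynomial det(A - λI) = λ^2 + 10λ + 25 = 0.
Single eigenvalue λ = -5 with algebraic multiplicity 2.
Eigenvector v = (-3,-2); generalized eigenvector w with (A-λI)w=v is (-1,-1).
General solution: e^(-5t)[C_1·v + C_2·(t·v + w)].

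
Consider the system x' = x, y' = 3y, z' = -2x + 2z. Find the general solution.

Coefficient matrix A = [[1, 0, 0], [0, 3, 0], [-2, 0, 2]].
det(A - λI) = 0 gives eigenvalues λ = 1, 3, 2.
For λ=1: eigenvector (1,0,2).
For λ=3: eigenvector (0,1,0).
For λ=2: eigenvector (0,0,1).
General solution: C_1e^(t)(1,0,2) + C_2e^(3t)(0,1,0) + C_3e^(2t)(0,0,1).

x(t) = C_1e^(t), y(t) = C_2e^(3t), z(t) = 2C_1e^(t) + C_3e^(2t)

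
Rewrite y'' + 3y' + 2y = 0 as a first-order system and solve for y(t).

Let x_1 = y, x_2 = y'. Then x_1' = x_2 and x_2' = -2x_1 - 3x_2.
A = [[0,1],[-2,-3]]; det(A-λI) = λ^2 + 3λ + 2.
Eigenvalues λ = -1, -2 with eigenvectors (1,-1), (1,-2).

y(t) = C_1e^(-t) + C_2e^(-2t)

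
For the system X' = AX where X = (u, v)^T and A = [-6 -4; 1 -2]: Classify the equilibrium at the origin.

A = [[-6,-4],[1,-2]]; det(A-λI) = λ^2 + 8λ + 16.
repeated λ = -4 with a single eigenvector.

stable improper node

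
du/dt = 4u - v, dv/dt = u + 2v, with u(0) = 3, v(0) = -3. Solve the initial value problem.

Coefficient matrix A = [[4, -1], [1, 2]].
Characteristic polynomial det(A - λI) = λ^2 - 6λ + 9 = 0.
Single eigenvalue λ = 3 with algebraic multiplicity 2.
Eigenvector v = (1,1); generalized eigenvector w with (A-λI)w=v is (2,1).
General solution: e^(3t)[K_1·v + K_2·(t·v + w)].
Applying u(0)=3, v(0)=-3 gives K_1=-9, K_2=6.

u(t) = 6te^(3t) + 3e^(3t), v(t) = 6te^(3t) - 3e^(3t)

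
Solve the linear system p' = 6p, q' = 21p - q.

Coefficient matrix A = [[6, 0], [21, -1]].
Characteristic polynomial det(A - λI) = λ^2 - 5λ - 6 = 0.
Eigenvalues λ = -1, 6.
For λ=-1: (A-λI) row 1 is [7, 0], so an eigenvector is (0, -1).
For λ=6: (A-λI) row 2 is [21, -7], so an eigenvector is (1, 3).
General solution: c_1e^(-t)(0,-1) + c_2e^(6t)(1,3).

p(t) = c_2e^(6t), q(t) = -c_1e^(-t) + 3c_2e^(6t)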